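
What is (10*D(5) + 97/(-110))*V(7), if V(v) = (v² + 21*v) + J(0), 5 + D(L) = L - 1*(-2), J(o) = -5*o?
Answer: 206094/55 ≈ 3747.2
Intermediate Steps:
D(L) = -3 + L (D(L) = -5 + (L - 1*(-2)) = -5 + (L + 2) = -5 + (2 + L) = -3 + L)
V(v) = v² + 21*v (V(v) = (v² + 21*v) - 5*0 = (v² + 21*v) + 0 = v² + 21*v)
(10*D(5) + 97/(-110))*V(7) = (10*(-3 + 5) + 97/(-110))*(7*(21 + 7)) = (10*2 + 97*(-1/110))*(7*28) = (20 - 97/110)*196 = (2103/110)*196 = 206094/55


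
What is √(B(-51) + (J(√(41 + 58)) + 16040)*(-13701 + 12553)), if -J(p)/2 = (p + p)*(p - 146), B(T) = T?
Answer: I*√(17959363 + 2011296*√11) ≈ 4962.9*I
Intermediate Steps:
J(p) = -4*p*(-146 + p) (J(p) = -2*(p + p)*(p - 146) = -2*2*p*(-146 + p) = -4*p*(-146 + p))
√(B(-51) + (J(√(41 + 58)) + 16040)*(-13701 + 12553)) = √(-51 + (4*√(41 + 58)*(146 - √(41 + 58)) + 16040)*(-13701 + 12553)) = √(-51 + (4*√99*(146 - √99) + 16040)*(-1148)) = √(-51 + (4*(3*√11)*(146 - 3*√11) + 16040)*(-1148)) = √(-51 + (12*√11*(146 - 3*√11) + 16040)*(-1148)) = √(-51 + (16040 + 12*√11*(146 - 3*√11))*(-1148)) = √(-51 + (-18413920 - 13776*√11*(146 - 3*√11))) = √(-18413971 - 13776*√11*(146 - 3*√11))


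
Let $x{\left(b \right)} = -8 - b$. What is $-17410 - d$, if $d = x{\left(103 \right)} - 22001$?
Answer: $4702$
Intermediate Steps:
$d = -22112$ ($d = \left(-8 - 103\right) - 22001 = -111 - 22001 = -22112$)
$-17410 - d = -17410 - -22112 = -17410 + 22112 = 4702$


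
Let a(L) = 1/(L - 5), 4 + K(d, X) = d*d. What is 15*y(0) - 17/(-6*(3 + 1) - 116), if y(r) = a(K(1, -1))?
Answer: -491/280 ≈ -1.7536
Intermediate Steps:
K(d, X) = -4 + d² (K(d, X) = -4 + d*d = -4 + d²)
a(L) = 1/(-5 + L)
y(r) = -⅛ (y(r) = 1/(-5 + (-4 + 1²)) = 1/(-5 + (-4 + 1)) = 1/(-5 - 3) = 1/(-8) = -⅛)
15*y(0) - 17/(-6*(3 + 1) - 116) = 15*(-⅛) - 17/(-6*(3 + 1) - 116) = -15/8 - 17/(-6*4 - 116) = -15/8 - 17/(-24 - 116) = -15/8 - 17/(-140) = -15/8 - 17*(-1/140) = -15/8 + 17/140 = -491/280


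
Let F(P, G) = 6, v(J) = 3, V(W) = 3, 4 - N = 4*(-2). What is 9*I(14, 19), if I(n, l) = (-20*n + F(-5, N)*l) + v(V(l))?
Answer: -1467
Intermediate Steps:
N = 12 (N = 4 - 4*(-2) = 4 - 1*(-8) = 4 + 8 = 12)
I(n, l) = 3 - 20*n + 6*l (I(n, l) = (-20*n + 6*l) + 3 = 3 - 20*n + 6*l)
9*I(14, 19) = 9*(3 - 20*14 + 6*19) = 9*(3 - 280 + 114) = 9*(-163) = -1467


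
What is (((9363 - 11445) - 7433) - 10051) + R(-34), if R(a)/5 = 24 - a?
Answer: -19276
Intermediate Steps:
R(a) = 120 - 5*a (R(a) = 5*(24 - a) = 120 - 5*a)
(((9363 - 11445) - 7433) - 10051) + R(-34) = (((9363 - 11445) - 7433) - 10051) + (120 - 5*(-34)) = ((-2082 - 7433) - 10051) + (120 + 170) = (-9515 - 10051) + 290 = -19566 + 290 = -19276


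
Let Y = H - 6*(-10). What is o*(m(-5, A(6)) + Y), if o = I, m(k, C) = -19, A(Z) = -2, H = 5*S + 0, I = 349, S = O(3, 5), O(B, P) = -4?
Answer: 7329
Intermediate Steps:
S = -4
H = -20 (H = 5*(-4) + 0 = -20 + 0 = -20)
o = 349
Y = 40 (Y = -20 - 6*(-10) = -20 + 60 = 40)
o*(m(-5, A(6)) + Y) = 349*(-19 + 40) = 349*21 = 7329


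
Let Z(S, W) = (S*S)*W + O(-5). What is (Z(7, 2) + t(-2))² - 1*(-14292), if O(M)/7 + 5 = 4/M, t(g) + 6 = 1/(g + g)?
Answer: 6763329/400 ≈ 16908.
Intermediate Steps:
t(g) = -6 + 1/(2*g) (t(g) = -6 + 1/(g + g) = -6 + 1/(2*g))
O(M) = -35 + 28/M (O(M) = -35 + 7*(4/M) = -35 + 28/M)
Z(S, W) = -203/5 + W*S² (Z(S, W) = (S*S)*W + (-35 + 28/(-5)) = S²*W + (-35 + 28*(-⅕)) = W*S² + (-35 - 28/5) = W*S² - 203/5 = -203/5 + W*S²)
(Z(7, 2) + t(-2))² - 1*(-14292) = ((-203/5 + 2*7²) + (-6 + (½)/(-2)))² - 1*(-14292) = ((-203/5 + 2*49) + (-6 + (½)*(-½)))² + 14292 = ((-203/5 + 98) + (-6 - ¼))² + 14292 = (287/5 - 25/4)² + 14292 = (1023/20)² + 14292 = 1046529/400 + 14292 = 6763329/400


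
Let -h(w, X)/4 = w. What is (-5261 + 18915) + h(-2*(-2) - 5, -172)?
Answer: 13658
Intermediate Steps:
h(w, X) = -4*w
(-5261 + 18915) + h(-2*(-2) - 5, -172) = (-5261 + 18915) - 4*(-2*(-2) - 5) = 13654 - 4*(4 - 5) = 13654 - 4*(-1) = 13654 + 4 = 13658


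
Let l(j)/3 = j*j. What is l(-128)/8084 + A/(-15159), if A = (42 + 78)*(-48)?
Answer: 65971584/10212113 ≈ 6.4601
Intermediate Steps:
l(j) = 3*j² (l(j) = 3*(j*j) = 3*j²)
A = -5760 (A = 120*(-48) = -5760)
l(-128)/8084 + A/(-15159) = (3*(-128)²)/8084 - 5760/(-15159) = (3*16384)*(1/8084) - 5760*(-1/15159) = 49152*(1/8084) + 1920/5053 = 12288/2021 + 1920/5053 = 65971584/10212113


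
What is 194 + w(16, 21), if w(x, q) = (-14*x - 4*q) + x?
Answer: -98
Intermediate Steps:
w(x, q) = -13*x - 4*q
194 + w(16, 21) = 194 + (-13*16 - 4*21) = 194 + (-208 - 84) = 194 - 292 = -98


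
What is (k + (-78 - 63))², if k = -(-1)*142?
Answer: 1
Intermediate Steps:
k = 142 (k = -1*(-142) = 142)
(k + (-78 - 63))² = (142 + (-78 - 63))² = (142 - 141)² = 1² = 1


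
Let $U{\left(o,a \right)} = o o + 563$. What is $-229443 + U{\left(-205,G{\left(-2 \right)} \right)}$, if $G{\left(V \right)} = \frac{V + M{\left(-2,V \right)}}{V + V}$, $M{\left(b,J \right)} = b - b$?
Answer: $-186855$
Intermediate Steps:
$M{\left(b,J \right)} = 0$
$G{\left(V \right)} = \frac{1}{2}$ ($G{\left(V \right)} = \frac{V + 0}{V + V} = \frac{V}{2 V} = V \frac{1}{2 V} = \frac{1}{2}$)
$U{\left(o,a \right)} = 563 + o^{2}$ ($U{\left(o,a \right)} = o^{2} + 563 = 563 + o^{2}$)
$-229443 + U{\left(-205,G{\left(-2 \right)} \right)} = -229443 + \left(563 + \left(-205\right)^{2}\right) = -229443 + \left(563 + 42025\right) = -229443 + 42588 = -186855$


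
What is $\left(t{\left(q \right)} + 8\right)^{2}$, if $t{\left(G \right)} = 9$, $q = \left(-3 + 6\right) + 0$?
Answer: $289$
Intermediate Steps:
$q = 3$ ($q = 3 + 0 = 3$)
$\left(t{\left(q \right)} + 8\right)^{2} = \left(9 + 8\right)^{2} = 17^{2} = 289$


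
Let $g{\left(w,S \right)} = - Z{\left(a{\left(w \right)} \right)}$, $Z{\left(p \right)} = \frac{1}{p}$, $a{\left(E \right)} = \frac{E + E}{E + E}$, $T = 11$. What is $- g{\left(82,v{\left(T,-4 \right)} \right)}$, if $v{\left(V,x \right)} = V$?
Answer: $1$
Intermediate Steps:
$a{\left(E \right)} = 1$ ($a{\left(E \right)} = \frac{2 E}{2 E} = 2 E \frac{1}{2 E} = 1$)
$g{\left(w,S \right)} = -1$ ($g{\left(w,S \right)} = - 1^{-1} = \left(-1\right) 1 = -1$)
$- g{\left(82,v{\left(T,-4 \right)} \right)} = \left(-1\right) \left(-1\right) = 1$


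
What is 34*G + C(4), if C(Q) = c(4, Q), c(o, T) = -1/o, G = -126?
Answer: -17137/4 ≈ -4284.3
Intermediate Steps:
C(Q) = -1/4
34*G + C(4) = 34*(-126) - 1/4 = -4284 - 1/4 = -17137/4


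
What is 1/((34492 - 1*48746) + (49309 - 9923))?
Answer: 1/25132 ≈ 3.9790e-5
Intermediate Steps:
1/((34492 - 1*48746) + (49309 - 9923)) = 1/((34492 - 48746) + 39386) = 1/(-14254 + 39386) = 1/25132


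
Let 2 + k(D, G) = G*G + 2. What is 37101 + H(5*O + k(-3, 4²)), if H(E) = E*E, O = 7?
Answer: 121782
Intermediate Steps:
k(D, G) = G² (k(D, G) = -2 + (G*G + 2) = -2 + (G² + 2) = -2 + (2 + G²) = G²)
H(E) = E²
37101 + H(5*O + k(-3, 4²)) = 37101 + (5*7 + (4²)²)² = 37101 + (35 + 16²)² = 37101 + (35 + 256)² = 37101 + 291² = 37101 + 84681 = 121782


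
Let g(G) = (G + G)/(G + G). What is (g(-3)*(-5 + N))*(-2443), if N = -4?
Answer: 21987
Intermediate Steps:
g(G) = 1 (g(G) = (2*G)/((2*G)) = (2*G)*(1/(2*G)) = 1)
(g(-3)*(-5 + N))*(-2443) = (1*(-5 - 4))*(-2443) = (1*(-9))*(-2443) = -9*(-2443) = 21987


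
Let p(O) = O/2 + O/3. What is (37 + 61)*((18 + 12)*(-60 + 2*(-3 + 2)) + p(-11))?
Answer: -549535/3 ≈ -1.8318e+5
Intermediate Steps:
p(O) = 5*O/6 (p(O) = O*(½) + O*(⅓) = O/2 + O/3 = 5*O/6)
(37 + 61)*((18 + 12)*(-60 + 2*(-3 + 2)) + p(-11)) = (37 + 61)*((18 + 12)*(-60 + 2*(-3 + 2)) + (⅚)*(-11)) = 98*(30*(-60 + 2*(-1)) - 55/6) = 98*(30*(-60 - 2) - 55/6) = 98*(30*(-62) - 55/6) = 98*(-1860 - 55/6) = 98*(-11215/6) = -549535/3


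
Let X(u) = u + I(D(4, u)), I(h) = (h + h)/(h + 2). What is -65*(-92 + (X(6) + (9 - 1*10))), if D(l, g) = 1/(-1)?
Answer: 5785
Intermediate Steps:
D(l, g) = -1
I(h) = 2*h/(2 + h) (I(h) = (2*h)/(2 + h) = 2*h/(2 + h))
X(u) = -2 + u (X(u) = u + 2*(-1)/(2 - 1) = u + 2*(-1)/1 = u + 2*(-1)*1 = u - 2 = -2 + u)
-65*(-92 + (X(6) + (9 - 1*10))) = -65*(-92 + ((-2 + 6) + (9 - 1*10))) = -65*(-92 + (4 + (9 - 10))) = -65*(-92 + (4 - 1)) = -65*(-92 + 3) = -65*(-89) = 5785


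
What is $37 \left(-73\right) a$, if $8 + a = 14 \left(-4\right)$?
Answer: $172864$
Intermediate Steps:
$a = -64$ ($a = -8 + 14 \left(-4\right) = -8 - 56 = -64$)
$37 \left(-73\right) a = 37 \left(-73\right) \left(-64\right) = \left(-2701\right) \left(-64\right) = 172864$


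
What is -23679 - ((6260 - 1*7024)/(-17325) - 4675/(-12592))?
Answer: -5165816010263/218156400 ≈ -23679.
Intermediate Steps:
-23679 - ((6260 - 1*7024)/(-17325) - 4675/(-12592)) = -23679 - ((6260 - 7024)*(-1/17325) - 4675*(-1/12592)) = -23679 - (-764*(-1/17325) + 4675/12592) = -23679 - (764/17325 + 4675/12592) = -23679 - 1*90614663/218156400 = -23679 - 90614663/218156400 = -5165816010263/218156400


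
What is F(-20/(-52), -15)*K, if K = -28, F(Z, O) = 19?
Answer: -532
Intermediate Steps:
F(-20/(-52), -15)*K = 19*(-28) = -532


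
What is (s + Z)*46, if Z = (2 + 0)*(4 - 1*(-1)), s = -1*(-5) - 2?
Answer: 598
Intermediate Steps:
s = 3 (s = 5 - 2 = 3)
Z = 10 (Z = 2*(4 + 1) = 2*5 = 10)
(s + Z)*46 = (3 + 10)*46 = 13*46 = 598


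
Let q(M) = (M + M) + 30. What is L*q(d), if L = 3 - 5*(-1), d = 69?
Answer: 1344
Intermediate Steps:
q(M) = 30 + 2*M (q(M) = 2*M + 30 = 30 + 2*M)
L = 8 (L = 3 + 5 = 8)
L*q(d) = 8*(30 + 2*69) = 8*(30 + 138) = 8*168 = 1344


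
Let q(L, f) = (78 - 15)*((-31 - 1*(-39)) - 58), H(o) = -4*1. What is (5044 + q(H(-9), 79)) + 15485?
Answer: 17379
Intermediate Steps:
H(o) = -4
q(L, f) = -3150 (q(L, f) = 63*((-31 + 39) - 58) = 63*(8 - 58) = 63*(-50) = -3150)
(5044 + q(H(-9), 79)) + 15485 = (5044 - 3150) + 15485 = 1894 + 15485 = 17379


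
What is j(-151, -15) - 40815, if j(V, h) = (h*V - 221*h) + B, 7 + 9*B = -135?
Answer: -317257/9 ≈ -35251.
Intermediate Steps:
B = -142/9 (B = -7/9 + (1/9)*(-135) = -7/9 - 15 = -142/9 ≈ -15.778)
j(V, h) = -142/9 - 221*h + V*h (j(V, h) = (h*V - 221*h) - 142/9 = (V*h - 221*h) - 142/9 = (-221*h + V*h) - 142/9 = -142/9 - 221*h + V*h)
j(-151, -15) - 40815 = (-142/9 - 221*(-15) - 151*(-15)) - 40815 = (-142/9 + 3315 + 2265) - 40815 = 50078/9 - 40815 = -317257/9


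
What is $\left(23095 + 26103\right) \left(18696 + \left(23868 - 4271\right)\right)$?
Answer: $1883939014$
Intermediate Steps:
$\left(23095 + 26103\right) \left(18696 + \left(23868 - 4271\right)\right) = 49198 \left(18696 + 19597\right) = 49198 \cdot 38293 = 1883939014$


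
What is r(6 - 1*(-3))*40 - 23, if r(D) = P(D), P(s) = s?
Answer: 337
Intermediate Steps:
r(D) = D
r(6 - 1*(-3))*40 - 23 = (6 - 1*(-3))*40 - 23 = (6 + 3)*40 - 23 = 9*40 - 23 = 360 - 23 = 337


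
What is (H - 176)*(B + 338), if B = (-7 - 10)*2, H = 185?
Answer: 2736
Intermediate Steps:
B = -34 (B = -17*2 = -34)
(H - 176)*(B + 338) = (185 - 176)*(-34 + 338) = 9*304 = 2736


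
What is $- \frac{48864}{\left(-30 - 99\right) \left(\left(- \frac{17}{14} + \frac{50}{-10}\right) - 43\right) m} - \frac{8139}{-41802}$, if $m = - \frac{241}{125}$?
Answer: $\frac{416545846291}{99490250938} \approx 4.1868$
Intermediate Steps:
$m = - \frac{241}{125}$ ($m = \left(-241\right) \frac{1}{125} = - \frac{241}{125} \approx -1.928$)
$- \frac{48864}{\left(-30 - 99\right) \left(\left(- \frac{17}{14} + \frac{50}{-10}\right) - 43\right) m} - \frac{8139}{-41802} = - \frac{48864}{\left(-30 - 99\right) \left(\left(- \frac{17}{14} + \frac{50}{-10}\right) - 43\right) \left(- \frac{241}{125}\right)} - \frac{8139}{-41802} = - \frac{48864}{- 129 \left(\left(\left(-17\right) \frac{1}{14} + 50 \left(- \frac{1}{10}\right)\right) - 43\right) \left(- \frac{241}{125}\right)} - - \frac{2713}{13934} = - \frac{48864}{- 129 \left(\left(- \frac{17}{14} - 5\right) - 43\right) \left(- \frac{241}{125}\right)} + \frac{2713}{13934} = - \frac{48864}{- 129 \left(- \frac{87}{14} - 43\right) \left(- \frac{241}{125}\right)} + \frac{2713}{13934} = - \frac{48864}{\left(-129\right) \left(- \frac{689}{14}\right) \left(- \frac{241}{125}\right)} + \frac{2713}{13934} = - \frac{48864}{\frac{88881}{14} \left(- \frac{241}{125}\right)} + \frac{2713}{13934} = - \frac{48864}{- \frac{21420321}{1750}} + \frac{2713}{13934} = \left(-48864\right) \left(- \frac{1750}{21420321}\right) + \frac{2713}{13934} = \frac{28504000}{7140107} + \frac{2713}{13934} = \frac{416545846291}{99490250938}$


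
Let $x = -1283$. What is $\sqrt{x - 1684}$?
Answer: $i \sqrt{2967} \approx 54.47 i$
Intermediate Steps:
$\sqrt{x - 1684} = \sqrt{-1283 - 1684} = \sqrt{-2967} = i \sqrt{2967}$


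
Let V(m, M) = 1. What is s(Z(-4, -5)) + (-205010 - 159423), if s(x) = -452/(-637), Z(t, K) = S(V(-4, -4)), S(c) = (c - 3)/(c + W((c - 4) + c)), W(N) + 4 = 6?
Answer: -232143369/637 ≈ -3.6443e+5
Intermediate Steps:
W(N) = 2 (W(N) = -4 + 6 = 2)
S(c) = (-3 + c)/(2 + c) (S(c) = (c - 3)/(c + 2) = (-3 + c)/(2 + c))
Z(t, K) = -⅔ (Z(t, K) = (-3 + 1)/(2 + 1) = -2/3 = (⅓)*(-2) = -⅔)
s(x) = 452/637 (s(x) = -452*(-1/637) = 452/637)
s(Z(-4, -5)) + (-205010 - 159423) = 452/637 + (-205010 - 159423) = 452/637 - 364433 = -232143369/637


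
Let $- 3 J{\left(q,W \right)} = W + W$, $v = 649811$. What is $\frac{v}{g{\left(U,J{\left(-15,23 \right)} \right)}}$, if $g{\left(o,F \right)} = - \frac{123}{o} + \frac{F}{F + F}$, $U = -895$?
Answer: $\frac{1163161690}{1141} \approx 1.0194 \cdot 10^{6}$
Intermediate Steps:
$J{\left(q,W \right)} = - \frac{2 W}{3}$ ($J{\left(q,W \right)} = - \frac{W + W}{3} = - \frac{2 W}{3}$)
$g{\left(o,F \right)} = \frac{1}{2} - \frac{123}{o}$ ($g{\left(o,F \right)} = - \frac{123}{o} + \frac{F}{2 F} = - \frac{123}{o} + F \frac{1}{2 F} = - \frac{123}{o} + \frac{1}{2} = \frac{1}{2} - \frac{123}{o}$)
$\frac{v}{g{\left(U,J{\left(-15,23 \right)} \right)}} = \frac{649811}{\frac{1}{2} \frac{1}{-895} \left(-246 - 895\right)} = \frac{649811}{\frac{1}{2} \left(- \frac{1}{895}\right) \left(-1141\right)} = \frac{649811}{\frac{1141}{1790}} = 649811 \cdot \frac{1790}{1141} = \frac{1163161690}{1141}$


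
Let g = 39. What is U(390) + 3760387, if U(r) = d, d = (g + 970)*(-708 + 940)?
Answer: 3994475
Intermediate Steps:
d = 234088 (d = (39 + 970)*(-708 + 940) = 1009*232 = 234088)
U(r) = 234088
U(390) + 3760387 = 234088 + 3760387 = 3994475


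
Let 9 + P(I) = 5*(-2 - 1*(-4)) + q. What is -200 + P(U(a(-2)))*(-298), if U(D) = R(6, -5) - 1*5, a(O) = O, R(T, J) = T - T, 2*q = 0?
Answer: -498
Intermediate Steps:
q = 0 (q = (½)*0 = 0)
R(T, J) = 0
U(D) = -5 (U(D) = 0 - 1*5 = 0 - 5 = -5)
P(I) = 1 (P(I) = -9 + (5*(-2 - 1*(-4)) + 0) = -9 + (5*(-2 + 4) + 0) = -9 + (5*2 + 0) = -9 + (10 + 0) = -9 + 10 = 1)
-200 + P(U(a(-2)))*(-298) = -200 + 1*(-298) = -200 - 298 = -498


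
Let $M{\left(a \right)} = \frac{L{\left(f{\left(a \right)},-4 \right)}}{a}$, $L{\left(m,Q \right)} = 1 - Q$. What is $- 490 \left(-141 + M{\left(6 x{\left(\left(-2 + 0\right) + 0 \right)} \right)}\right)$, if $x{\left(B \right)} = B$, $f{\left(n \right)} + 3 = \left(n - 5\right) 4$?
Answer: $\frac{415765}{6} \approx 69294.0$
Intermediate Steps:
$f{\left(n \right)} = -23 + 4 n$ ($f{\left(n \right)} = -3 + \left(n - 5\right) 4 = -3 + \left(-5 + n\right) 4 = -3 + \left(-20 + 4 n\right) = -23 + 4 n$)
$M{\left(a \right)} = \frac{5}{a}$ ($M{\left(a \right)} = \frac{1 - -4}{a} = \frac{1 + 4}{a} = \frac{5}{a}$)
$- 490 \left(-141 + M{\left(6 x{\left(\left(-2 + 0\right) + 0 \right)} \right)}\right) = - 490 \left(-141 + \frac{5}{6 \left(\left(-2 + 0\right) + 0\right)}\right) = - 490 \left(-141 + \frac{5}{6 \left(-2 + 0\right)}\right) = - 490 \left(-141 + \frac{5}{6 \left(-2\right)}\right) = - 490 \left(-141 + \frac{5}{-12}\right) = - 490 \left(-141 + 5 \left(- \frac{1}{12}\right)\right) = - 490 \left(-141 - \frac{5}{12}\right) = \left(-490\right) \left(- \frac{1697}{12}\right) = \frac{415765}{6}$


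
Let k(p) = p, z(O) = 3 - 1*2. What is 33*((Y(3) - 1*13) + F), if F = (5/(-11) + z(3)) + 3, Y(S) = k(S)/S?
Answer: -279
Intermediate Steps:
z(O) = 1 (z(O) = 3 - 2 = 1)
Y(S) = 1 (Y(S) = S/S = 1)
F = 39/11 (F = (5/(-11) + 1) + 3 = (5*(-1/11) + 1) + 3 = (-5/11 + 1) + 3 = 6/11 + 3 = 39/11 ≈ 3.5455)
33*((Y(3) - 1*13) + F) = 33*((1 - 1*13) + 39/11) = 33*((1 - 13) + 39/11) = 33*(-12 + 39/11) = 33*(-93/11) = -279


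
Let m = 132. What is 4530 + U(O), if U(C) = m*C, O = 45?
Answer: 10470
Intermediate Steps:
U(C) = 132*C
4530 + U(O) = 4530 + 132*45 = 4530 + 5940 = 10470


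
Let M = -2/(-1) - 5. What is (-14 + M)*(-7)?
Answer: 119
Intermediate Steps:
M = -3 (M = -2*(-1) - 5 = 2 - 5 = -3)
(-14 + M)*(-7) = (-14 - 3)*(-7) = -17*(-7) = 119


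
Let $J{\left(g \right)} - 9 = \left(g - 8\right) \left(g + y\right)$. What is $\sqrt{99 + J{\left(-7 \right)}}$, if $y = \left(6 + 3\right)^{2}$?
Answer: $i \sqrt{1002} \approx 31.654 i$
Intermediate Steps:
$y = 81$ ($y = 9^{2} = 81$)
$J{\left(g \right)} = 9 + \left(-8 + g\right) \left(81 + g\right)$ ($J{\left(g \right)} = 9 + \left(g - 8\right) \left(g + 81\right) = 9 + \left(-8 + g\right) \left(81 + g\right)$)
$\sqrt{99 + J{\left(-7 \right)}} = \sqrt{99 + \left(-639 + \left(-7\right)^{2} + 73 \left(-7\right)\right)} = \sqrt{99 - 1101} = \sqrt{-1002} = i \sqrt{1002}$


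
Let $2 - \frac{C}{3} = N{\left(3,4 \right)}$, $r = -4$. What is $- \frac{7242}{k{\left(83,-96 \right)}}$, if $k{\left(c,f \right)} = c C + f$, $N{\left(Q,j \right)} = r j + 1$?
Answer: $- \frac{2414}{1379} \approx -1.7505$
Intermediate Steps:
$N{\left(Q,j \right)} = 1 - 4 j$ ($N{\left(Q,j \right)} = - 4 j + 1 = 1 - 4 j$)
$C = 51$ ($C = 6 - 3 \left(1 - 16\right) = 6 - -45 = 6 + 45 = 51$)
$k{\left(c,f \right)} = f + 51 c$ ($k{\left(c,f \right)} = c 51 + f = 51 c + f = f + 51 c$)
$- \frac{7242}{k{\left(83,-96 \right)}} = - \frac{7242}{-96 + 51 \cdot 83} = - \frac{7242}{-96 + 4233} = - \frac{7242}{4137} = \left(-7242\right) \frac{1}{4137} = - \frac{2414}{1379}$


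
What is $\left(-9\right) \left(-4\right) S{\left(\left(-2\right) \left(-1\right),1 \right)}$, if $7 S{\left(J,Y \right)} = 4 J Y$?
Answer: $\frac{288}{7} \approx 41.143$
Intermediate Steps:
$S{\left(J,Y \right)} = \frac{4 J Y}{7}$
$\left(-9\right) \left(-4\right) S{\left(\left(-2\right) \left(-1\right),1 \right)} = \left(-9\right) \left(-4\right) \frac{4}{7} \left(\left(-2\right) \left(-1\right)\right) 1 = 36 \cdot \frac{4}{7} \cdot 2 \cdot 1 = 36 \cdot \frac{8}{7} = \frac{288}{7}$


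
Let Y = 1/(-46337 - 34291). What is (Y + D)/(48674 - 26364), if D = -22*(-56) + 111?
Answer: 108283403/1798810680 ≈ 0.060197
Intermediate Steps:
D = 1343 (D = 1232 + 111 = 1343)
Y = -1/80628 (Y = 1/(-80628) = -1/80628 ≈ -1.2403e-5)
(Y + D)/(48674 - 26364) = (-1/80628 + 1343)/(48674 - 26364) = (108283403/80628)/22310 = (108283403/80628)*(1/22310) = 108283403/1798810680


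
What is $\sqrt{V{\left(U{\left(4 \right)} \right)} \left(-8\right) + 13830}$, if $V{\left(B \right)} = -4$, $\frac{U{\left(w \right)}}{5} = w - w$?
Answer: $\sqrt{13862} \approx 117.74$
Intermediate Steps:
$U{\left(w \right)} = 0$ ($U{\left(w \right)} = 5 \left(w - w\right) = 5 \cdot 0 = 0$)
$\sqrt{V{\left(U{\left(4 \right)} \right)} \left(-8\right) + 13830} = \sqrt{\left(-4\right) \left(-8\right) + 13830} = \sqrt{32 + 13830} = \sqrt{13862}$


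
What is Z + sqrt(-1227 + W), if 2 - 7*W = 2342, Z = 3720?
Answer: 3720 + I*sqrt(76503)/7 ≈ 3720.0 + 39.513*I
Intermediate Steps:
W = -2340/7 (W = 2/7 - 1/7*2342 = 2/7 - 2342/7 = -2340/7 ≈ -334.29)
Z + sqrt(-1227 + W) = 3720 + sqrt(-1227 - 2340/7) = 3720 + sqrt(-10929/7) = 3720 + I*sqrt(76503)/7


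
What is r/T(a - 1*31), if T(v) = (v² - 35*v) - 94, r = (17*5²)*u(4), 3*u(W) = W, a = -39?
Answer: 425/5442 ≈ 0.078096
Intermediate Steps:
u(W) = W/3
r = 1700/3 (r = (17*5²)*((⅓)*4) = (17*25)*(4/3) = 425*(4/3) = 1700/3 ≈ 566.67)
T(v) = -94 + v² - 35*v
r/T(a - 1*31) = 1700/(3*(-94 + (-39 - 1*31)² - 35*(-39 - 1*31))) = 1700/(3*(-94 + (-39 - 31)² - 35*(-39 - 31))) = 1700/(3*(-94 + (-70)² - 35*(-70))) = 1700/(3*(-94 + 4900 + 2450)) = (1700/3)/7256 = (1700/3)*(1/7256) = 425/5442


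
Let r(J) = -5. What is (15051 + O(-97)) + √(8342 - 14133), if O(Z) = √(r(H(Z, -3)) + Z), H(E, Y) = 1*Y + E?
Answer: 15051 + I*√102 + I*√5791 ≈ 15051.0 + 86.198*I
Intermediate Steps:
H(E, Y) = E + Y (H(E, Y) = Y + E = E + Y)
O(Z) = √(-5 + Z)
(15051 + O(-97)) + √(8342 - 14133) = (15051 + √(-5 - 97)) + √(8342 - 14133) = (15051 + √(-102)) + √(-5791) = (15051 + I*√102) + I*√5791 = 15051 + I*√102 + I*√5791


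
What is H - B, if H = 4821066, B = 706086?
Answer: 4114980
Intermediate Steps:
H - B = 4821066 - 1*706086 = 4821066 - 706086 = 4114980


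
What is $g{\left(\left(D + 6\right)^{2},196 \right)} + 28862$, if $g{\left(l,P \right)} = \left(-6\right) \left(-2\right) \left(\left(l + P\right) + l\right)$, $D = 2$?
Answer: $32750$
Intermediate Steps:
$g{\left(l,P \right)} = 12 P + 24 l$ ($g{\left(l,P \right)} = 12 \left(\left(P + l\right) + l\right) = 12 \left(P + 2 l\right) = 12 P + 24 l$)
$g{\left(\left(D + 6\right)^{2},196 \right)} + 28862 = \left(12 \cdot 196 + 24 \left(2 + 6\right)^{2}\right) + 28862 = \left(2352 + 24 \cdot 8^{2}\right) + 28862 = \left(2352 + 24 \cdot 64\right) + 28862 = \left(2352 + 1536\right) + 28862 = 3888 + 28862 = 32750$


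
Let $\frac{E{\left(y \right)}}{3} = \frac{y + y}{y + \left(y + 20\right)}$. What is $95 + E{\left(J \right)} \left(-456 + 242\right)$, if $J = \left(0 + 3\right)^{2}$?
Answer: $- \frac{3973}{19} \approx -209.11$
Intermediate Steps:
$J = 9$ ($J = 3^{2} = 9$)
$E{\left(y \right)} = \frac{6 y}{20 + 2 y}$ ($E{\left(y \right)} = 3 \frac{y + y}{y + \left(y + 20\right)} = 3 \frac{2 y}{y + \left(20 + y\right)} = 3 \frac{2 y}{20 + 2 y} = \frac{6 y}{20 + 2 y}$)
$95 + E{\left(J \right)} \left(-456 + 242\right) = 95 + 3 \cdot 9 \frac{1}{10 + 9} \left(-456 + 242\right) = 95 + 3 \cdot 9 \cdot \frac{1}{19} \left(-214\right) = 95 + \frac{27}{19} \left(-214\right) = 95 - \frac{5778}{19} = - \frac{3973}{19}$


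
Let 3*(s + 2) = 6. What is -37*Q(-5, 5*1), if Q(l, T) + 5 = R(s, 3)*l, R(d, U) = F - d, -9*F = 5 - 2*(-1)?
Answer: 370/9 ≈ 41.111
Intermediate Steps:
s = 0 (s = -2 + (⅓)*6 = -2 + 2 = 0)
F = -7/9 (F = -(5 - 2*(-1))/9 = -(5 + 2)/9 = -⅑*7 = -7/9 ≈ -0.77778)
R(d, U) = -7/9 - d
Q(l, T) = -5 - 7*l/9 (Q(l, T) = -5 + (-7/9 - 1*0)*l = -5 + (-7/9 + 0)*l = -5 - 7*l/9)
-37*Q(-5, 5*1) = -37*(-5 - 7/9*(-5)) = -37*(-5 + 35/9) = -37*(-10/9) = 370/9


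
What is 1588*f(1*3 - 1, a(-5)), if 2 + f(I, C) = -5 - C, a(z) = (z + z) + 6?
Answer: -4764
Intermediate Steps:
a(z) = 6 + 2*z (a(z) = 2*z + 6 = 6 + 2*z)
f(I, C) = -7 - C (f(I, C) = -2 + (-5 - C) = -7 - C)
1588*f(1*3 - 1, a(-5)) = 1588*(-7 - (6 + 2*(-5))) = 1588*(-7 - (6 - 10)) = 1588*(-7 - 1*(-4)) = 1588*(-7 + 4) = 1588*(-3) = -4764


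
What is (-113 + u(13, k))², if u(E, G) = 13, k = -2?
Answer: 10000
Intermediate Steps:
(-113 + u(13, k))² = (-113 + 13)² = (-100)² = 10000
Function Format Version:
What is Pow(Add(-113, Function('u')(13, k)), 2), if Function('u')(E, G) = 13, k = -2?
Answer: 10000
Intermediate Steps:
Pow(Add(-113, Function('u')(13, k)), 2) = Pow(Add(-113, 13), 2) = Pow(-100, 2) = 10000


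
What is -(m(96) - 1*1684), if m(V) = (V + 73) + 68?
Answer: 1447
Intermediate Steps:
m(V) = 141 + V (m(V) = (73 + V) + 68 = 141 + V)
-(m(96) - 1*1684) = -((141 + 96) - 1*1684) = -(237 - 1684) = -1*(-1447) = 1447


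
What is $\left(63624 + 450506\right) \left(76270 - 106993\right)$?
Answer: $-15795615990$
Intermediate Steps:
$\left(63624 + 450506\right) \left(76270 - 106993\right) = 514130 \left(-30723\right) = -15795615990$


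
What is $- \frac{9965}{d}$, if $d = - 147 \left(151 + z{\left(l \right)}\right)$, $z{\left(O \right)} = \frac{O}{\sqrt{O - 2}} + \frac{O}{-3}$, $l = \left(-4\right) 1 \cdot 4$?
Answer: $\frac{667655}{1540623} - \frac{79720 i \sqrt{2}}{10784361} \approx 0.43337 - 0.010454 i$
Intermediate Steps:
$l = -16$ ($l = \left(-4\right) 4 = -16$)
$z{\left(O \right)} = - \frac{O}{3} + \frac{O}{\sqrt{-2 + O}}$ ($z{\left(O \right)} = \frac{O}{\sqrt{-2 + O}} + O \left(- \frac{1}{3}\right) = \frac{O}{\sqrt{-2 + O}} - \frac{O}{3} = - \frac{O}{3} + \frac{O}{\sqrt{-2 + O}}$)
$d = -22981 - 392 i \sqrt{2}$ ($d = - 147 \left(151 - \left(- \frac{16}{3} + \frac{16}{\sqrt{-2 - 16}}\right)\right) = - 147 \left(151 + \left(\frac{16}{3} - \frac{16}{3 i \sqrt{2}}\right)\right) = - 147 \left(151 + \left(\frac{16}{3} - 16 \left(- \frac{i \sqrt{2}}{6}\right)\right)\right) = - 147 \left(151 + \left(\frac{16}{3} + \frac{8 i \sqrt{2}}{3}\right)\right) = - 147 \left(\frac{469}{3} + \frac{8 i \sqrt{2}}{3}\right) = -22981 - 392 i \sqrt{2} \approx -22981.0 - 554.37 i$)
$- \frac{9965}{d} = - \frac{9965}{-22981 - 392 i \sqrt{2}}$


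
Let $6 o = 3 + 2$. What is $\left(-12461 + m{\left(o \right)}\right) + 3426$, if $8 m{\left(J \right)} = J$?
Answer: $- \frac{433675}{48} \approx -9034.9$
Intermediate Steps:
$o = \frac{5}{6}$ ($o = \frac{3 + 2}{6} = \frac{1}{6} \cdot 5 = \frac{5}{6} \approx 0.83333$)
$m{\left(J \right)} = \frac{J}{8}$
$\left(-12461 + m{\left(o \right)}\right) + 3426 = \left(-12461 + \frac{1}{8} \cdot \frac{5}{6}\right) + 3426 = \left(-12461 + \frac{5}{48}\right) + 3426 = - \frac{598123}{48} + 3426 = - \frac{433675}{48}$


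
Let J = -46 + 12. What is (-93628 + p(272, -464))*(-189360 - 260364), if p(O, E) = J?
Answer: 42122049288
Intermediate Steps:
J = -34
p(O, E) = -34
(-93628 + p(272, -464))*(-189360 - 260364) = (-93628 - 34)*(-189360 - 260364) = -93662*(-449724) = 42122049288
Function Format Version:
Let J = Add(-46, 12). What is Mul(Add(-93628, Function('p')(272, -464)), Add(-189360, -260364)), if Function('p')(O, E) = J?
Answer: 42122049288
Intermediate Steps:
J = -34
Function('p')(O, E) = -34
Mul(Add(-93628, Function('p')(272, -464)), Add(-189360, -260364)) = Mul(Add(-93628, -34), Add(-189360, -260364)) = Mul(-93662, -449724) = 42122049288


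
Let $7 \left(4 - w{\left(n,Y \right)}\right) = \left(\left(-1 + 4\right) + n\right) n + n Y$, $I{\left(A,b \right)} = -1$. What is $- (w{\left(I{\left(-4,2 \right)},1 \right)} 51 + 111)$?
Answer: $- \frac{2358}{7} \approx -336.86$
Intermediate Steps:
$w{\left(n,Y \right)} = 4 - \frac{Y n}{7} - \frac{n \left(3 + n\right)}{7}$ ($w{\left(n,Y \right)} = 4 - \frac{\left(\left(-1 + 4\right) + n\right) n + n Y}{7} = 4 - \frac{\left(3 + n\right) n + Y n}{7} = 4 - \frac{n \left(3 + n\right) + Y n}{7} = 4 - \frac{Y n + n \left(3 + n\right)}{7} = 4 - \left(\frac{Y n}{7} + \frac{n \left(3 + n\right)}{7}\right) = 4 - \frac{Y n}{7} - \frac{n \left(3 + n\right)}{7}$)
$- (w{\left(I{\left(-4,2 \right)},1 \right)} 51 + 111) = - (\left(4 - - \frac{3}{7} - \frac{\left(-1\right)^{2}}{7} - \frac{1}{7} \left(-1\right)\right) 51 + 111) = - (\left(4 + \frac{3}{7} - \frac{1}{7} + \frac{1}{7}\right) 51 + 111) = - (\frac{31}{7} \cdot 51 + 111) = - (\frac{1581}{7} + 111) = \left(-1\right) \frac{2358}{7} = - \frac{2358}{7}$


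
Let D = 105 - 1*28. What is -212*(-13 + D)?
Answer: -13568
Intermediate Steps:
D = 77 (D = 105 - 28 = 77)
-212*(-13 + D) = -212*(-13 + 77) = -212*64 = -13568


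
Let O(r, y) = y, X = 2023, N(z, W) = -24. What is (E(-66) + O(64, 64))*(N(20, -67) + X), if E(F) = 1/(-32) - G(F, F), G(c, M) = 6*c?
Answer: 29423281/32 ≈ 9.1948e+5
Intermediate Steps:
E(F) = -1/32 - 6*F (E(F) = 1/(-32) - 6*F = -1/32 - 6*F)
(E(-66) + O(64, 64))*(N(20, -67) + X) = ((-1/32 - 6*(-66)) + 64)*(-24 + 2023) = ((-1/32 + 396) + 64)*1999 = (12671/32 + 64)*1999 = (14719/32)*1999 = 29423281/32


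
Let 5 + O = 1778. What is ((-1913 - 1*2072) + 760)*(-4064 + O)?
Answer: 7388475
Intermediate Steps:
O = 1773 (O = -5 + 1778 = 1773)
((-1913 - 1*2072) + 760)*(-4064 + O) = ((-1913 - 1*2072) + 760)*(-4064 + 1773) = ((-1913 - 2072) + 760)*(-2291) = (-3985 + 760)*(-2291) = -3225*(-2291) = 7388475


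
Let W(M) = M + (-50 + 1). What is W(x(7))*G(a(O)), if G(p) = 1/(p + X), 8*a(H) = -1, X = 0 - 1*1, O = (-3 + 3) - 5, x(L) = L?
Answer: 112/3 ≈ 37.333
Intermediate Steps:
O = -5 (O = 0 - 5 = -5)
X = -1 (X = 0 - 1 = -1)
a(H) = -⅛ (a(H) = (⅛)*(-1) = -⅛)
G(p) = 1/(-1 + p) (G(p) = 1/(p - 1) = 1/(-1 + p))
W(M) = -49 + M (W(M) = M - 49 = -49 + M)
W(x(7))*G(a(O)) = (-49 + 7)/(-1 - ⅛) = -42/(-9/8) = -42*(-8/9) = 112/3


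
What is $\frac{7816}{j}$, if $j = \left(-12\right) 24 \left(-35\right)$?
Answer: $\frac{977}{1260} \approx 0.7754$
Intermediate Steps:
$j = 10080$ ($j = \left(-288\right) \left(-35\right) = 10080$)
$\frac{7816}{j} = \frac{7816}{10080} = 7816 \cdot \frac{1}{10080} = \frac{977}{1260}$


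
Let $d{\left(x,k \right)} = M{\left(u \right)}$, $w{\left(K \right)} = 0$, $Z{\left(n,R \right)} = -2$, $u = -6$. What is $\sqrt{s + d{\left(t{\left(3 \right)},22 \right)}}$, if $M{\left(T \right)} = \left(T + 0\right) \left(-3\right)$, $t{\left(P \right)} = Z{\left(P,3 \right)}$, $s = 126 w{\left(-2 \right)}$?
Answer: $3 \sqrt{2} \approx 4.2426$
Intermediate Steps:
$s = 0$ ($s = 126 \cdot 0 = 0$)
$t{\left(P \right)} = -2$
$M{\left(T \right)} = - 3 T$ ($M{\left(T \right)} = T \left(-3\right) = - 3 T$)
$d{\left(x,k \right)} = 18$ ($d{\left(x,k \right)} = \left(-3\right) \left(-6\right) = 18$)
$\sqrt{s + d{\left(t{\left(3 \right)},22 \right)}} = \sqrt{0 + 18} = \sqrt{18} = 3 \sqrt{2}$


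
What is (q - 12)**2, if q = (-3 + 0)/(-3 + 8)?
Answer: 3969/25 ≈ 158.76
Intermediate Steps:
q = -3/5 ≈ -0.60000
(q - 12)**2 = (-3/5 - 12)**2 = (-63/5)**2 = 3969/25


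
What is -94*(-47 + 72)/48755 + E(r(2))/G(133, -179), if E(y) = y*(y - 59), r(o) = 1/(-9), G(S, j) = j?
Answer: -12002062/141379749 ≈ -0.084892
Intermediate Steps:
r(o) = -1/9
E(y) = y*(-59 + y)
-94*(-47 + 72)/48755 + E(r(2))/G(133, -179) = -94*(-47 + 72)/48755 - (-59 - 1/9)/9/(-179) = -94*25*(1/48755) - 1/9*(-532/9)*(-1/179) = -2350*1/48755 + (532/81)*(-1/179) = -470/9751 - 532/14499 = -12002062/141379749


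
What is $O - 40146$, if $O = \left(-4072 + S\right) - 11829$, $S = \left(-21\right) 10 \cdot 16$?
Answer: $-59407$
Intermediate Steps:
$S = -3360$ ($S = \left(-210\right) 16 = -3360$)
$O = -19261$ ($O = \left(-4072 - 3360\right) - 11829 = -7432 - 11829 = -19261$)
$O - 40146 = -19261 - 40146 = -59407$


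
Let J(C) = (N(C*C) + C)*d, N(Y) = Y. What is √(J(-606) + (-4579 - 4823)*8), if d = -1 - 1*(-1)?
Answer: 4*I*√4701 ≈ 274.26*I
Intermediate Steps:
d = 0 (d = -1 + 1 = 0)
J(C) = 0 (J(C) = (C*C + C)*0 = (C² + C)*0 = (C + C²)*0 = 0)
√(J(-606) + (-4579 - 4823)*8) = √(0 + (-4579 - 4823)*8) = √(0 - 9402*8) = √(0 - 75216) = √(-75216) = 4*I*√4701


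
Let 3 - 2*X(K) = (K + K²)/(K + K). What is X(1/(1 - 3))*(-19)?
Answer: -209/8 ≈ -26.125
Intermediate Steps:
X(K) = 3/2 - (K + K²)/(4*K) (X(K) = 3/2 - (K + K²)/(2*(K + K)) = 3/2 - (K + K²)/(2*(2*K)) = 3/2 - (K + K²)*1/(2*K)/2 = 3/2 - (K + K²)/(4*K))
X(1/(1 - 3))*(-19) = (5/4 - 1/(4*(1 - 3)))*(-19) = (5/4 - ¼/(-2))*(-19) = (5/4 - ¼*(-½))*(-19) = (5/4 + ⅛)*(-19) = (11/8)*(-19) = -209/8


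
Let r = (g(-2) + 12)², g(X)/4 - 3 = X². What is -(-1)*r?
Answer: 1600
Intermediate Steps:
g(X) = 12 + 4*X²
r = 1600 (r = ((12 + 4*(-2)²) + 12)² = ((12 + 4*4) + 12)² = ((12 + 16) + 12)² = (28 + 12)² = 40² = 1600)
-(-1)*r = -(-1)*1600 = -1*(-1600) = 1600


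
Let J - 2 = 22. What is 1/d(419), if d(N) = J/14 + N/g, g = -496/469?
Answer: -3472/1369625 ≈ -0.0025350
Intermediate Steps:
J = 24 (J = 2 + 22 = 24)
g = -496/469 (g = -496*1/469 = -496/469 ≈ -1.0576)
d(N) = 12/7 - 469*N/496 (d(N) = 24/14 + N/(-496/469) = 24*(1/14) + N*(-469/496) = 12/7 - 469*N/496)
1/d(419) = 1/(12/7 - 469/496*419) = 1/(12/7 - 196511/496) = 1/(-1369625/3472) = -3472/1369625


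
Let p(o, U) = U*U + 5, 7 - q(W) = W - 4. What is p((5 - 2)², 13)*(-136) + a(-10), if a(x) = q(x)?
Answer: -23643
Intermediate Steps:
q(W) = 11 - W (q(W) = 7 - (W - 4) = 7 - (-4 + W) = 7 + (4 - W) = 11 - W)
a(x) = 11 - x
p(o, U) = 5 + U² (p(o, U) = U² + 5 = 5 + U²)
p((5 - 2)², 13)*(-136) + a(-10) = (5 + 13²)*(-136) + (11 - 1*(-10)) = (5 + 169)*(-136) + (11 + 10) = 174*(-136) + 21 = -23664 + 21 = -23643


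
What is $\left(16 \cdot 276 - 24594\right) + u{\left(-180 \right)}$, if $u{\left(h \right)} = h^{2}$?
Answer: $12222$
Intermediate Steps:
$\left(16 \cdot 276 - 24594\right) + u{\left(-180 \right)} = \left(16 \cdot 276 - 24594\right) + \left(-180\right)^{2} = \left(4416 - 24594\right) + 32400 = -20178 + 32400 = 12222$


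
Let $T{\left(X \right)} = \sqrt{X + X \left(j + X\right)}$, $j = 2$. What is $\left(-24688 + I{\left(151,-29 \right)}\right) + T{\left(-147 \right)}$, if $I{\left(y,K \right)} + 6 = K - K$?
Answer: $-24694 + 84 \sqrt{3} \approx -24549.0$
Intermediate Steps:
$T{\left(X \right)} = \sqrt{X + X \left(2 + X\right)}$
$I{\left(y,K \right)} = -6$ ($I{\left(y,K \right)} = -6 + \left(K - K\right) = -6 + 0 = -6$)
$\left(-24688 + I{\left(151,-29 \right)}\right) + T{\left(-147 \right)} = \left(-24688 - 6\right) + \sqrt{- 147 \left(3 - 147\right)} = -24694 + \sqrt{\left(-147\right) \left(-144\right)} = -24694 + \sqrt{21168} = -24694 + 84 \sqrt{3}$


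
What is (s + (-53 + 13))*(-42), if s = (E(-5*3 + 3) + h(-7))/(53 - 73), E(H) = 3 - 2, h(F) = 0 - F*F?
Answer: 7896/5 ≈ 1579.2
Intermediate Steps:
h(F) = -F**2 (h(F) = 0 - F**2 = -F**2)
E(H) = 1
s = 12/5 (s = (1 - 1*(-7)**2)/(53 - 73) = (1 - 1*49)/(-20) = (1 - 49)*(-1/20) = -48*(-1/20) = 12/5 ≈ 2.4000)
(s + (-53 + 13))*(-42) = (12/5 + (-53 + 13))*(-42) = (12/5 - 40)*(-42) = -188/5*(-42) = 7896/5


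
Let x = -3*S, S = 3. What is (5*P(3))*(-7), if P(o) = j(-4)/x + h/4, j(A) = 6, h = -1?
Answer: 385/12 ≈ 32.083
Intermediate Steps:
x = -9 (x = -3*3 = -9)
P(o) = -11/12 (P(o) = 6/(-9) - 1/4 = 6*(-1/9) - 1*1/4 = -2/3 - 1/4 = -11/12)
(5*P(3))*(-7) = (5*(-11/12))*(-7) = -55/12*(-7) = 385/12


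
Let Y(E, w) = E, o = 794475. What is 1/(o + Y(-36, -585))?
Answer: 1/794439 ≈ 1.2587e-6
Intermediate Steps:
1/(o + Y(-36, -585)) = 1/(794475 - 36) = 1/794439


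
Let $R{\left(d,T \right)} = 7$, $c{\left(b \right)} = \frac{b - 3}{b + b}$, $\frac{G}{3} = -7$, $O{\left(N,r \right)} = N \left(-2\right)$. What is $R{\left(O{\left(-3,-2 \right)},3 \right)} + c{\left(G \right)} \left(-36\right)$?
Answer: $- \frac{95}{7} \approx -13.571$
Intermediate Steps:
$O{\left(N,r \right)} = - 2 N$
$G = -21$ ($G = 3 \left(-7\right) = -21$)
$c{\left(b \right)} = \frac{-3 + b}{2 b}$
$R{\left(O{\left(-3,-2 \right)},3 \right)} + c{\left(G \right)} \left(-36\right) = 7 + \frac{-3 - 21}{2 \left(-21\right)} \left(-36\right) = 7 + \frac{1}{2} \left(- \frac{1}{21}\right) \left(-24\right) \left(-36\right) = 7 + \frac{4}{7} \left(-36\right) = 7 - \frac{144}{7} = - \frac{95}{7}$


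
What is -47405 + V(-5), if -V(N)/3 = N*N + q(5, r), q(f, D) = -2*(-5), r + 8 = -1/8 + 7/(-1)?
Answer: -47510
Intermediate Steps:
r = -121/8 (r = -8 + (-1/8 + 7/(-1)) = -8 + (-1*⅛ + 7*(-1)) = -8 + (-⅛ - 7) = -8 - 57/8 = -121/8 ≈ -15.125)
q(f, D) = 10
V(N) = -30 - 3*N² (V(N) = -3*(N*N + 10) = -3*(N² + 10) = -3*(10 + N²) = -30 - 3*N²)
-47405 + V(-5) = -47405 + (-30 - 3*(-5)²) = -47405 + (-30 - 3*25) = -47405 + (-30 - 75) = -47405 - 105 = -47510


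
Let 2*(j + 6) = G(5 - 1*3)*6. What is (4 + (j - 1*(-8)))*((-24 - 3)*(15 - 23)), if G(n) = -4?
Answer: -1296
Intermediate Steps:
j = -18 (j = -6 + (-4*6)/2 = -6 + (½)*(-24) = -6 - 12 = -18)
(4 + (j - 1*(-8)))*((-24 - 3)*(15 - 23)) = (4 + (-18 - 1*(-8)))*((-24 - 3)*(15 - 23)) = (4 + (-18 + 8))*(-27*(-8)) = (4 - 10)*216 = -6*216 = -1296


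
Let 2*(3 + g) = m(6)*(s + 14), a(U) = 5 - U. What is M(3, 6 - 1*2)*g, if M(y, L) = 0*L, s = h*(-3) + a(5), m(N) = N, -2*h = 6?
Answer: 0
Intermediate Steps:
h = -3 (h = -½*6 = -3)
s = 9 (s = -3*(-3) + (5 - 1*5) = 9 + (5 - 5) = 9 + 0 = 9)
M(y, L) = 0
g = 66 (g = -3 + (6*(9 + 14))/2 = -3 + (6*23)/2 = -3 + (½)*138 = -3 + 69 = 66)
M(3, 6 - 1*2)*g = 0*66 = 0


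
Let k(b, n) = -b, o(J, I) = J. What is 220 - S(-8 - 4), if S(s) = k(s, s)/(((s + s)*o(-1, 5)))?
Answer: 439/2 ≈ 219.50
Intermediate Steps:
S(s) = ½ (S(s) = (-s)/(((s + s)*(-1))) = (-s)/(((2*s)*(-1))) = (-s)/((-2*s)) = (-s)*(-1/(2*s)) = ½)
220 - S(-8 - 4) = 220 - 1*½ = 220 - ½ = 439/2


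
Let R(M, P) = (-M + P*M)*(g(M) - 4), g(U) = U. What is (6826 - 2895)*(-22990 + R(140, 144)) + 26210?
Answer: 10612664840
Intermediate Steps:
R(M, P) = (-4 + M)*(-M + M*P) (R(M, P) = (-M + P*M)*(M - 4) = (-M + M*P)*(-4 + M) = (-4 + M)*(-M + M*P))
(6826 - 2895)*(-22990 + R(140, 144)) + 26210 = (6826 - 2895)*(-22990 + 140*(4 - 1*140 - 4*144 + 140*144)) + 26210 = 3931*(-22990 + 140*(4 - 140 - 576 + 20160)) + 26210 = 3931*(-22990 + 140*19448) + 26210 = 3931*(-22990 + 2722720) + 26210 = 3931*2699730 + 26210 = 10612638630 + 26210 = 10612664840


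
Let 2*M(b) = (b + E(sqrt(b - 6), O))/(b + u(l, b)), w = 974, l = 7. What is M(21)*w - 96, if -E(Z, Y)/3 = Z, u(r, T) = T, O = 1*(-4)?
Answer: 295/2 - 487*sqrt(15)/14 ≈ 12.776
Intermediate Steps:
O = -4
E(Z, Y) = -3*Z
M(b) = (b - 3*sqrt(-6 + b))/(4*b) (M(b) = ((b - 3*sqrt(b - 6))/(b + b))/2 = ((b - 3*sqrt(-6 + b))/((2*b)))/2 = ((b - 3*sqrt(-6 + b))*(1/(2*b)))/2 = ((b - 3*sqrt(-6 + b))/(2*b))/2 = (b - 3*sqrt(-6 + b))/(4*b))
M(21)*w - 96 = ((1/4)*(21 - 3*sqrt(-6 + 21))/21)*974 - 96 = ((1/4)*(1/21)*(21 - 3*sqrt(15)))*974 - 96 = (1/4 - sqrt(15)/28)*974 - 96 = (487/2 - 487*sqrt(15)/14) - 96 = 295/2 - 487*sqrt(15)/14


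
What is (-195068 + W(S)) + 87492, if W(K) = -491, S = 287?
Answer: -108067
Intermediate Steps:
(-195068 + W(S)) + 87492 = (-195068 - 491) + 87492 = -195559 + 87492 = -108067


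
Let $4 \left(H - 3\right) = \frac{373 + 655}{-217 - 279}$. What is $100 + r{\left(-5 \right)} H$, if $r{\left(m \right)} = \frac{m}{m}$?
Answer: $\frac{50831}{496} \approx 102.48$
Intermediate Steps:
$r{\left(m \right)} = 1$
$H = \frac{1231}{496}$ ($H = 3 + \frac{\left(373 + 655\right) \frac{1}{-217 - 279}}{4} = 3 + \frac{1028 \frac{1}{-496}}{4} = 3 + \frac{1028 \left(- \frac{1}{496}\right)}{4} = 3 + \frac{1}{4} \left(- \frac{257}{124}\right) = 3 - \frac{257}{496} = \frac{1231}{496} \approx 2.4819$)
$100 + r{\left(-5 \right)} H = 100 + 1 \cdot \frac{1231}{496} = 100 + \frac{1231}{496} = \frac{50831}{496}$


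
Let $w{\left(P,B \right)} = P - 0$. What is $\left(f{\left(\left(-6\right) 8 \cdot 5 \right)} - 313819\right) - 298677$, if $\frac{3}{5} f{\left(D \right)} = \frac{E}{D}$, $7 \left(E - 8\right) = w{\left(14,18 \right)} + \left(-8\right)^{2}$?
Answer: $- \frac{308698051}{504} \approx -6.125 \cdot 10^{5}$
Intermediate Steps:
$w{\left(P,B \right)} = P$ ($w{\left(P,B \right)} = P + 0 = P$)
$E = \frac{134}{7}$ ($E = 8 + \frac{14 + \left(-8\right)^{2}}{7} = 8 + \frac{14 + 64}{7} = 8 + \frac{1}{7} \cdot 78 = 8 + \frac{78}{7} = \frac{134}{7} \approx 19.143$)
$f{\left(D \right)} = \frac{670}{21 D}$ ($f{\left(D \right)} = \frac{5 \frac{134}{7 D}}{3} = \frac{670}{21 D}$)
$\left(f{\left(\left(-6\right) 8 \cdot 5 \right)} - 313819\right) - 298677 = \left(\frac{670}{21 \left(-6\right) 8 \cdot 5} - 313819\right) - 298677 = \left(\frac{670}{21 \left(\left(-48\right) 5\right)} - 313819\right) - 298677 = \left(\frac{670}{21 \left(-240\right)} - 313819\right) - 298677 = \left(\frac{670}{21} \left(- \frac{1}{240}\right) - 313819\right) - 298677 = \left(- \frac{67}{504} - 313819\right) - 298677 = - \frac{158164843}{504} - 298677 = - \frac{308698051}{504}$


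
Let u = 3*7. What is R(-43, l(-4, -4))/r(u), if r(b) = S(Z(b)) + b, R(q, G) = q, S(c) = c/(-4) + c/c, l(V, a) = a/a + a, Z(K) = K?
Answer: -172/67 ≈ -2.5672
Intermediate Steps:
l(V, a) = 1 + a
S(c) = 1 - c/4 (S(c) = c*(-¼) + 1 = -c/4 + 1 = 1 - c/4)
u = 21
r(b) = 1 + 3*b/4 (r(b) = (1 - b/4) + b = 1 + 3*b/4)
R(-43, l(-4, -4))/r(u) = -43/(1 + (¾)*21) = -43/(1 + 63/4) = -43/67/4 = -43*4/67 = -172/67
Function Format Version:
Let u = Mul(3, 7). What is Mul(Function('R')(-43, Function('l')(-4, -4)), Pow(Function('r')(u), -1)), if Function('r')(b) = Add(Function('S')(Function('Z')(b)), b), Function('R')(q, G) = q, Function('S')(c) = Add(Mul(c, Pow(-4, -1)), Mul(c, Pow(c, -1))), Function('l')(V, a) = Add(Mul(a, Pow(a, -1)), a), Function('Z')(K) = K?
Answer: Rational(-172, 67) ≈ -2.5672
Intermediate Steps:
Function('l')(V, a) = Add(1, a)
Function('S')(c) = Add(1, Mul(Rational(-1, 4), c)) (Function('S')(c) = Add(Mul(c, Rational(-1, 4)), 1) = Add(Mul(Rational(-1, 4), c), 1) = Add(1, Mul(Rational(-1, 4), c)))
u = 21
Function('r')(b) = Add(1, Mul(Rational(3, 4), b)) (Function('r')(b) = Add(Add(1, Mul(Rational(-1, 4), b)), b) = Add(1, Mul(Rational(3, 4), b)))
Mul(Function('R')(-43, Function('l')(-4, -4)), Pow(Function('r')(u), -1)) = Mul(-43, Pow(Add(1, Mul(Rational(3, 4), 21)), -1)) = Mul(-43, Pow(Add(1, Rational(63, 4)), -1)) = Mul(-43, Pow(Rational(67, 4), -1)) = Mul(-43, Rational(4, 67)) = Rational(-172, 67)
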